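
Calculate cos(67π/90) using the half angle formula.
cos(67π/90) = -√((1 + cos 67π/45)/2) = -0.6947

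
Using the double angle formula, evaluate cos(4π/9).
cos(4π/9) = cos²2π/9 - sin²2π/9 = 0.1736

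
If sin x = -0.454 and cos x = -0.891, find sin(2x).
sin(2x) = 2 sin x cos x = 0.809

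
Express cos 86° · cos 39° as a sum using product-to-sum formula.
cos 86° cos 39° = (1/2)[cos(86°-39°) + cos(86°+39°)]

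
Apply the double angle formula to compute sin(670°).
sin(670°) = 2 sin 335° cos 335° = -0.766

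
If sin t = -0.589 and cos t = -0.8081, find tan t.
tan t = sin t / cos t = 0.7289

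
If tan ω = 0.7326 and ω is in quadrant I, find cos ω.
cos ω = 0.8067 (using tan²ω + 1 = sec²ω)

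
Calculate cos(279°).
cos(279°) = 0.1564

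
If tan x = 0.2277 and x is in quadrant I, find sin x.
sin x = 0.222 (using tan²x + 1 = sec²x)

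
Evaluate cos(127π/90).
cos(127π/90) = -0.2756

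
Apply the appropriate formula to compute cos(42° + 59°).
cos(42° + 59°) = cos 42° cos 59° - sin 42° sin 59° = -0.1908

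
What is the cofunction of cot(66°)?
cot(66°) = tan(90° - 66°) = tan(24°)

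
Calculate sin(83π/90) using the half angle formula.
sin(83π/90) = √((1 - cos 83π/45)/2) = 0.2419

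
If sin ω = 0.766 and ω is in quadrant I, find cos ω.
cos ω = 0.6428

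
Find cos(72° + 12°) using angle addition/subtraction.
cos(72° + 12°) = cos 72° cos 12° - sin 72° sin 12° = 0.1045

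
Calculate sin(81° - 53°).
sin(81° - 53°) = sin 81° cos 53° - cos 81° sin 53° = 0.4695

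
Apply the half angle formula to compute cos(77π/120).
cos(77π/120) = -√((1 + cos 77π/60)/2) = -0.4305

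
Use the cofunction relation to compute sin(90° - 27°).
sin(90° - 27°) = cos(27°) = 0.891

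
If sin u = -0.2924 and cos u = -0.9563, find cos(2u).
cos(2u) = cos²u - sin²u = 0.829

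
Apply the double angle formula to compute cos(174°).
cos(174°) = cos²87° - sin²87° = -0.9945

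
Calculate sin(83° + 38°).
sin(83° + 38°) = sin 83° cos 38° + cos 83° sin 38° = 0.8572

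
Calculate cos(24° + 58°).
cos(24° + 58°) = cos 24° cos 58° - sin 24° sin 58° = 0.1392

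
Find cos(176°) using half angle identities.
cos(176°) = -√((1 + cos 352°)/2) = -0.9976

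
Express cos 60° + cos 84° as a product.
cos 60° + cos 84° = 2 cos(72°) cos(-12°)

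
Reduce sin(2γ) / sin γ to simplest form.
sin(2γ) / sin γ = 2 cos γ (using Double angle)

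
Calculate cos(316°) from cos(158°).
cos(316°) = cos²158° - sin²158° = 0.7193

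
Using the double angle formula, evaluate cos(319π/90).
cos(319π/90) = cos²319π/180 - sin²319π/180 = 0.1392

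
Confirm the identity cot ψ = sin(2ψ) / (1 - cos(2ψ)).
RHS = 2 sin ψ cos ψ / (2sin²ψ) = cos ψ/sin ψ = cot ψ = LHS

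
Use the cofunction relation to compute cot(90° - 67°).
cot(90° - 67°) = tan(67°) = 2.356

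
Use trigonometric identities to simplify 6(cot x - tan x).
6(cot x - tan x) = 6(2 cot(2x)) (using Double angle)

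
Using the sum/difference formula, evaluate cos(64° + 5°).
cos(64° + 5°) = cos 64° cos 5° - sin 64° sin 5° = 0.3584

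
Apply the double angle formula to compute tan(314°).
tan(314°) = 2 tan 157° / (1 - tan²157°) = -1.036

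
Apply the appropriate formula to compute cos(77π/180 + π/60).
cos(77π/180 + π/60) = cos 77π/180 cos π/60 - sin 77π/180 sin π/60 = 0.1736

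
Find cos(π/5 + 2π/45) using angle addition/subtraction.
cos(π/5 + 2π/45) = cos π/5 cos 2π/45 - sin π/5 sin 2π/45 = 0.7193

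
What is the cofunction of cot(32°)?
cot(32°) = tan(90° - 32°) = tan(58°)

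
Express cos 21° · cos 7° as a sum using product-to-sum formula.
cos 21° cos 7° = (1/2)[cos(21°-7°) + cos(21°+7°)]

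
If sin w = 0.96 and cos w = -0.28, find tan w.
tan w = sin w / cos w = -3.429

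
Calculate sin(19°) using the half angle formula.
sin(19°) = √((1 - cos 38°)/2) = 0.3256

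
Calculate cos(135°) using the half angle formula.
cos(135°) = -√((1 + cos 270°)/2) = -√2/2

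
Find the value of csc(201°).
csc(201°) = -2.79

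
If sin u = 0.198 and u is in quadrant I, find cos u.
cos u = 0.9802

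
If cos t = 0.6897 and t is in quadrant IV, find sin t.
sin t = -0.7241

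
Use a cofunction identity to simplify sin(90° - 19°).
sin(90° - 19°) = cos(19°)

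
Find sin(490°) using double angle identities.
sin(490°) = 2 sin 245° cos 245° = 0.766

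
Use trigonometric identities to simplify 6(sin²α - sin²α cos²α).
6(sin²α - sin²α cos²α) = 6(sin⁴α) (using Factoring)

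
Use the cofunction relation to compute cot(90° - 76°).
cot(90° - 76°) = tan(76°) = 4.011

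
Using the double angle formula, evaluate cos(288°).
cos(288°) = cos²144° - sin²144° = 0.309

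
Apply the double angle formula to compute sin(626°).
sin(626°) = 2 sin 313° cos 313° = -0.9976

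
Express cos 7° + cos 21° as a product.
cos 7° + cos 21° = 2 cos(14°) cos(-7°)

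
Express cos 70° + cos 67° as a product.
cos 70° + cos 67° = 2 cos(68.5°) cos(1.5°)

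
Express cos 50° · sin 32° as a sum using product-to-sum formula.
cos 50° sin 32° = (1/2)[sin(50°+32°) - sin(50°-32°)]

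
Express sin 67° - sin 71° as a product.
sin 67° - sin 71° = 2 cos(69°) sin(-2°)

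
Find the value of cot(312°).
cot(312°) = -0.9004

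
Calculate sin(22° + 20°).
sin(22° + 20°) = sin 22° cos 20° + cos 22° sin 20° = 0.6691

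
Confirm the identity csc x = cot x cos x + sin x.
RHS = cos²x/sin x + sin x = (cos²x + sin²x)/sin x = 1/sin x = csc x = LHS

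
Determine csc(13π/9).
csc(13π/9) = -1.015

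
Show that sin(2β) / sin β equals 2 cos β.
LHS = 2 sin β cos β / sin β = 2 cos β = RHS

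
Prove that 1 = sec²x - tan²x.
RHS = 1/cos²x - sin²x/cos²x = (1 - sin²x)/cos²x = cos²x/cos²x = 1 = LHS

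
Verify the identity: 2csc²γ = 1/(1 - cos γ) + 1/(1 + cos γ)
RHS = [(1 + cos γ) + (1 - cos γ)] / [(1 - cos γ)(1 + cos γ)] = 2/(1 - cos²γ) = 2/sin²γ = 2csc²γ = LHS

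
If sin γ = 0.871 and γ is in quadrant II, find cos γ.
cos γ = -0.4913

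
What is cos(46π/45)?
cos(46π/45) = -0.9976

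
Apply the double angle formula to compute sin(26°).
sin(26°) = 2 sin 13° cos 13° = 0.4384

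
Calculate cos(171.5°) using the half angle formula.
cos(171.5°) = -√((1 + cos 343°)/2) = -0.989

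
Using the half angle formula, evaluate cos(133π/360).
cos(133π/360) = √((1 + cos 133π/180)/2) = 0.3987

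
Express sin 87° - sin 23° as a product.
sin 87° - sin 23° = 2 cos(55°) sin(32°)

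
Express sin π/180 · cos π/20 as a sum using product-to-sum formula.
sin π/180 cos π/20 = (1/2)[sin(π/180+π/20) + sin(π/180-π/20)]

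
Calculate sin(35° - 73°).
sin(35° - 73°) = sin 35° cos 73° - cos 35° sin 73° = -0.6157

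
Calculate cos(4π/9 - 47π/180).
cos(4π/9 - 47π/180) = cos 4π/9 cos 47π/180 + sin 4π/9 sin 47π/180 = 0.8387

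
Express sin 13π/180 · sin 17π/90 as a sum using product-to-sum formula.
sin 13π/180 sin 17π/90 = (1/2)[cos(13π/180-17π/90) - cos(13π/180+17π/90)]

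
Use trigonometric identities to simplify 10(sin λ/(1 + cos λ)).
10(sin λ/(1 + cos λ)) = 10(tan(λ/2)) (using Half angle)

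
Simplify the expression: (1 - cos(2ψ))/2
(1 - cos(2ψ))/2 = sin²ψ (using Power reduction)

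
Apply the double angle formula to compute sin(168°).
sin(168°) = 2 sin 84° cos 84° = 0.2079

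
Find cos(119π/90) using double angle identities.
cos(119π/90) = cos²119π/180 - sin²119π/180 = -0.5299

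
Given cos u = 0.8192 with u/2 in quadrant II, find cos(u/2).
cos(u/2) = ±√((1 + cos u)/2); negative since u/2 ∈ QII, so cos(u/2) = -0.9537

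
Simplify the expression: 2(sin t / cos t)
2(sin t / cos t) = 2(tan t) (using Quotient identity)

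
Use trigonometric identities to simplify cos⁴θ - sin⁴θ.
cos⁴θ - sin⁴θ = cos(2θ) (using Factoring + double angle)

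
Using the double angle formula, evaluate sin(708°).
sin(708°) = 2 sin 354° cos 354° = -0.2079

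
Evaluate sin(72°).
sin(72°) = 0.9511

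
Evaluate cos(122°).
cos(122°) = -0.5299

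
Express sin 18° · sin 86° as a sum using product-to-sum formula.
sin 18° sin 86° = (1/2)[cos(18°-86°) - cos(18°+86°)]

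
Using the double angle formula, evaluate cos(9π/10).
cos(9π/10) = cos²9π/20 - sin²9π/20 = -0.9511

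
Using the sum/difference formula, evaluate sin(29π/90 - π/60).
sin(29π/90 - π/60) = sin 29π/90 cos π/60 - cos 29π/90 sin π/60 = 0.8192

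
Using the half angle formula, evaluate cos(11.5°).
cos(11.5°) = √((1 + cos 23°)/2) = 0.9799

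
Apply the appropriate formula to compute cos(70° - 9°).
cos(70° - 9°) = cos 70° cos 9° + sin 70° sin 9° = 0.4848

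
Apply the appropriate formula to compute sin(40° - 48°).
sin(40° - 48°) = sin 40° cos 48° - cos 40° sin 48° = -0.1392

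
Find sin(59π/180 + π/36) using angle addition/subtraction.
sin(59π/180 + π/36) = sin 59π/180 cos π/36 + cos 59π/180 sin π/36 = 0.8988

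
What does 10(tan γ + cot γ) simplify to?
10(tan γ + cot γ) = 10(sec γ csc γ) (using Quotient identities)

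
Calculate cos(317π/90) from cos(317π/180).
cos(317π/90) = cos²317π/180 - sin²317π/180 = 0.06976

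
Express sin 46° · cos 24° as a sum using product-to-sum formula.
sin 46° cos 24° = (1/2)[sin(46°+24°) + sin(46°-24°)]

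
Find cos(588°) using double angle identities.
cos(588°) = cos²294° - sin²294° = -0.6691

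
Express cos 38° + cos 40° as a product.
cos 38° + cos 40° = 2 cos(39°) cos(-1°)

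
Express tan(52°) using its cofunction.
tan(52°) = cot(90° - 52°) = cot(38°)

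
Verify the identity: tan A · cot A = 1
LHS = (sin A/cos A) · (cos A/sin A) = 1 = RHS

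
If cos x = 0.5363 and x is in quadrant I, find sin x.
sin x = 0.844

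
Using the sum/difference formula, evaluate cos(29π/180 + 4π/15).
cos(29π/180 + 4π/15) = cos 29π/180 cos 4π/15 - sin 29π/180 sin 4π/15 = 0.225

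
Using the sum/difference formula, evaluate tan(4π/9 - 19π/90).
tan(4π/9 - 19π/90) = (tan 4π/9 - tan 19π/90)/(1 + tan 4π/9 tan 19π/90) = 0.9004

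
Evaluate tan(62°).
tan(62°) = 1.881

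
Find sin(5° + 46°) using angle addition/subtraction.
sin(5° + 46°) = sin 5° cos 46° + cos 5° sin 46° = 0.7771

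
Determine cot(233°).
cot(233°) = 0.7536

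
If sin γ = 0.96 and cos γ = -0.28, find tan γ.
tan γ = sin γ / cos γ = -3.429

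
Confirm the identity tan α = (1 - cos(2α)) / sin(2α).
RHS = 2sin²α / (2 sin α cos α) = sin α/cos α = tan α = LHS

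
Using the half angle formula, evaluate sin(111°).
sin(111°) = √((1 - cos 222°)/2) = 0.9336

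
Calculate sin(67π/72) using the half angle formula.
sin(67π/72) = √((1 - cos 67π/36)/2) = 0.2164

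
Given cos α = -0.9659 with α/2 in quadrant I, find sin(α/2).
sin(α/2) = ±√((1 - cos α)/2); positive since α/2 ∈ QI, so sin(α/2) = 0.9914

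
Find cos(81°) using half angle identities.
cos(81°) = √((1 + cos 162°)/2) = 0.1564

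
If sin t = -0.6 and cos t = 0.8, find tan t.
tan t = sin t / cos t = -0.75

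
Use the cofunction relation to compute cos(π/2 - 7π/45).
cos(π/2 - 7π/45) = sin(7π/45) = 0.4695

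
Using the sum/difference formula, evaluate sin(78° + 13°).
sin(78° + 13°) = sin 78° cos 13° + cos 78° sin 13° = 0.9998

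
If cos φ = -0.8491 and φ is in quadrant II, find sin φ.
sin φ = 0.5282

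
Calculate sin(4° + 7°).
sin(4° + 7°) = sin 4° cos 7° + cos 4° sin 7° = 0.1908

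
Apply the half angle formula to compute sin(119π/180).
sin(119π/180) = √((1 - cos 119π/90)/2) = 0.8746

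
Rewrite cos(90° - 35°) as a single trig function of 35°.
cos(90° - 35°) = sin(35°)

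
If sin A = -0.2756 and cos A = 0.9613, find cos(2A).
cos(2A) = cos²A - sin²A = 0.8481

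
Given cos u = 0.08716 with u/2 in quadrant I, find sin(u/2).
sin(u/2) = ±√((1 - cos u)/2); positive since u/2 ∈ QI, so sin(u/2) = 0.6756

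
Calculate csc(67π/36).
csc(67π/36) = -2.366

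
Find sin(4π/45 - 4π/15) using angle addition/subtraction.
sin(4π/45 - 4π/15) = sin 4π/45 cos 4π/15 - cos 4π/45 sin 4π/15 = -0.5299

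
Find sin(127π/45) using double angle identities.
sin(127π/45) = 2 sin 127π/90 cos 127π/90 = 0.5299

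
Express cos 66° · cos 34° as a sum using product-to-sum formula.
cos 66° cos 34° = (1/2)[cos(66°-34°) + cos(66°+34°)]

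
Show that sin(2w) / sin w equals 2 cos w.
LHS = 2 sin w cos w / sin w = 2 cos w = RHS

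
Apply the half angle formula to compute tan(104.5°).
tan(104.5°) = sin 209° / (1 + cos 209°) = -3.867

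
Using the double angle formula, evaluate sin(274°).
sin(274°) = 2 sin 137° cos 137° = -0.9976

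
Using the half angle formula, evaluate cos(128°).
cos(128°) = -√((1 + cos 256°)/2) = -0.6157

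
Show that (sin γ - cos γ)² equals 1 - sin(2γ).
LHS = sin²γ - 2 sin γ cos γ + cos²γ = (sin²γ + cos²γ) - 2 sin γ cos γ = 1 - sin(2γ) = RHS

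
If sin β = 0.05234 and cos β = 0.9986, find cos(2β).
cos(2β) = cos²β - sin²β = 0.9945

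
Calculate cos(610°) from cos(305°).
cos(610°) = 2cos²305° - 1 = -0.342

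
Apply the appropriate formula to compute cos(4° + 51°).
cos(4° + 51°) = cos 4° cos 51° - sin 4° sin 51° = 0.5736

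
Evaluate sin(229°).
sin(229°) = -0.7547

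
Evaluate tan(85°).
tan(85°) = 11.43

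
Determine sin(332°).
sin(332°) = -0.4695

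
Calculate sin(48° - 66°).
sin(48° - 66°) = sin 48° cos 66° - cos 48° sin 66° = -0.309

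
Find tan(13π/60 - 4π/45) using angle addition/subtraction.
tan(13π/60 - 4π/45) = (tan 13π/60 - tan 4π/45)/(1 + tan 13π/60 tan 4π/45) = 0.4245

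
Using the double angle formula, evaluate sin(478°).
sin(478°) = 2 sin 239° cos 239° = 0.8829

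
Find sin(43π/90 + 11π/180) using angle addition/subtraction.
sin(43π/90 + 11π/180) = sin 43π/90 cos 11π/180 + cos 43π/90 sin 11π/180 = 0.9925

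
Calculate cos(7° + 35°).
cos(7° + 35°) = cos 7° cos 35° - sin 7° sin 35° = 0.7431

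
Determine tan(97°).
tan(97°) = -8.144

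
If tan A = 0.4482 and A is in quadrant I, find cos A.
cos A = 0.9125 (using tan²A + 1 = sec²A)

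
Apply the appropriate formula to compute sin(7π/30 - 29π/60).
sin(7π/30 - 29π/60) = sin 7π/30 cos 29π/60 - cos 7π/30 sin 29π/60 = -√2/2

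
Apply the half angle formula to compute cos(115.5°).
cos(115.5°) = -√((1 + cos 231°)/2) = -0.4305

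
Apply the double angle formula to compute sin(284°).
sin(284°) = 2 sin 142° cos 142° = -0.9703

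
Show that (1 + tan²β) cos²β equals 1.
LHS = sec²β · cos²β = (1/cos²β) · cos²β = 1 = RHS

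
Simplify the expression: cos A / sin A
cos A / sin A = cot A (using Quotient identity)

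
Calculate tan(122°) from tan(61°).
tan(122°) = 2 tan 61° / (1 - tan²61°) = -1.6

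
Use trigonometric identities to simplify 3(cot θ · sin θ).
3(cot θ · sin θ) = 3(cos θ) (using Quotient identity)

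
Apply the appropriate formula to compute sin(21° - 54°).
sin(21° - 54°) = sin 21° cos 54° - cos 21° sin 54° = -0.5446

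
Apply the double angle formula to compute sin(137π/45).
sin(137π/45) = 2 sin 137π/90 cos 137π/90 = -0.1392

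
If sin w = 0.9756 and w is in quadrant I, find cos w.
cos w = 0.2196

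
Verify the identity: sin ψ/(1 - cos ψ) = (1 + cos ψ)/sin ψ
LHS = sin ψ(1 + cos ψ) / ((1 - cos ψ)(1 + cos ψ)) = sin ψ(1 + cos ψ) / (1 - cos²ψ) = sin ψ(1 + cos ψ) / sin²ψ = (1 + cos ψ)/sin ψ = RHS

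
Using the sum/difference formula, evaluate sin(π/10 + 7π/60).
sin(π/10 + 7π/60) = sin π/10 cos 7π/60 + cos π/10 sin 7π/60 = 0.6293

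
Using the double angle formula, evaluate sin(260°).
sin(260°) = 2 sin 130° cos 130° = -0.9848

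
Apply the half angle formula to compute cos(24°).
cos(24°) = √((1 + cos 48°)/2) = 0.9135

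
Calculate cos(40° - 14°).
cos(40° - 14°) = cos 40° cos 14° + sin 40° sin 14° = 0.8988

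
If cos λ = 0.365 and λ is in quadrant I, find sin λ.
sin λ = 0.931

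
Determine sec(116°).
sec(116°) = -2.281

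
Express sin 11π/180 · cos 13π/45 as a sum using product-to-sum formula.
sin 11π/180 cos 13π/45 = (1/2)[sin(11π/180+13π/45) + sin(11π/180-13π/45)]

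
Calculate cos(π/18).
cos(π/18) = 0.9848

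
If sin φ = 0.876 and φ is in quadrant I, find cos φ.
cos φ = 0.4823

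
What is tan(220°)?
tan(220°) = 0.8391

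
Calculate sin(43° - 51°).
sin(43° - 51°) = sin 43° cos 51° - cos 43° sin 51° = -0.1392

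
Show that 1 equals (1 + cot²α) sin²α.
RHS = csc²α · sin²α = (1/sin²α) · sin²α = 1 = LHS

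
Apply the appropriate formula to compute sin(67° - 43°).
sin(67° - 43°) = sin 67° cos 43° - cos 67° sin 43° = 0.4067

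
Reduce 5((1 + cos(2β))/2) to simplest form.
5((1 + cos(2β))/2) = 5(cos²β) (using Power reduction)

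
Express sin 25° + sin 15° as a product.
sin 25° + sin 15° = 2 sin(20°) cos(5°)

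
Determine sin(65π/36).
sin(65π/36) = -0.5736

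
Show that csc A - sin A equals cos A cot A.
LHS = 1/sin A - sin A = (1 - sin²A)/sin A = cos²A/sin A = cos A · (cos A/sin A) = cos A cot A = RHS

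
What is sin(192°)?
sin(192°) = -0.2079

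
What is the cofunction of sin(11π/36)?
sin(11π/36) = cos(π/2 - 11π/36) = cos(7π/36)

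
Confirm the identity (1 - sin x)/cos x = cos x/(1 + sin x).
LHS = (1 - sin x)(1 + sin x) / (cos x(1 + sin x)) = (1 - sin²x) / (cos x(1 + sin x)) = cos²x / (cos x(1 + sin x)) = cos x/(1 + sin x) = RHS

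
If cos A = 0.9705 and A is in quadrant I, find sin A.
sin A = 0.2411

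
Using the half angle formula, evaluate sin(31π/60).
sin(31π/60) = √((1 - cos 31π/30)/2) = 0.9986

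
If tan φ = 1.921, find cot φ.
cot φ = 1/tan φ = 0.5206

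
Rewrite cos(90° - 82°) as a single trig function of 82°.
cos(90° - 82°) = sin(82°)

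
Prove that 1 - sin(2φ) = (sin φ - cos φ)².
RHS = sin²φ - 2 sin φ cos φ + cos²φ = (sin²φ + cos²φ) - 2 sin φ cos φ = 1 - sin(2φ) = LHS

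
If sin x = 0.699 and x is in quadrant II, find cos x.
cos x = -0.7151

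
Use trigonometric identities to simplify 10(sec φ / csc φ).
10(sec φ / csc φ) = 10(tan φ) (using Reciprocal identities)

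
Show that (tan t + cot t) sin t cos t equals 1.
LHS = (sin t/cos t + cos t/sin t) sin t cos t = ((sin²t + cos²t)/(sin t cos t)) · sin t cos t = sin²t + cos²t = 1 = RHS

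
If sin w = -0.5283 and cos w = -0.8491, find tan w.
tan w = sin w / cos w = 0.6222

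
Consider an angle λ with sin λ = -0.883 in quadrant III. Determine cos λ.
cos λ = ±√(1 - sin²λ) = -0.4694 (negative in QIII)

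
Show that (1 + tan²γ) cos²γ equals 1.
LHS = sec²γ · cos²γ = (1/cos²γ) · cos²γ = 1 = RHS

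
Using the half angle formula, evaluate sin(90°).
sin(90°) = √((1 - cos 180°)/2) = 1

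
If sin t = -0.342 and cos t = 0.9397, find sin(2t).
sin(2t) = 2 sin t cos t = -0.6428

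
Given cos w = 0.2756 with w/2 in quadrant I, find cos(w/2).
cos(w/2) = ±√((1 + cos w)/2); positive since w/2 ∈ QI, so cos(w/2) = 0.7986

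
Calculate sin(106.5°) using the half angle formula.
sin(106.5°) = √((1 - cos 213°)/2) = 0.9588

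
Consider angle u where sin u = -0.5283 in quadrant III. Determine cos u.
cos u = ±√(1 - sin²u) = -0.8491 (negative in QIII)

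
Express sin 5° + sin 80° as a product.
sin 5° + sin 80° = 2 sin(42.5°) cos(-37.5°)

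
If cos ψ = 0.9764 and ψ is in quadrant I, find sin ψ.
sin ψ = 0.216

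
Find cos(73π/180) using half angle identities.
cos(73π/180) = √((1 + cos 73π/90)/2) = 0.2924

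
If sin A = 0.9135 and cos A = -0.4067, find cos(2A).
cos(2A) = cos²A - sin²A = -0.6691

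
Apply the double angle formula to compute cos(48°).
cos(48°) = cos²24° - sin²24° = 0.6691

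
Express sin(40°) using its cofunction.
sin(40°) = cos(90° - 40°) = cos(50°)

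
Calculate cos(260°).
cos(260°) = -0.1736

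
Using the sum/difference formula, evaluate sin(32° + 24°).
sin(32° + 24°) = sin 32° cos 24° + cos 32° sin 24° = 0.829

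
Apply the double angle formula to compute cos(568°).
cos(568°) = 2cos²284° - 1 = -0.8829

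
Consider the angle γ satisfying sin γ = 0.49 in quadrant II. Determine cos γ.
cos γ = ±√(1 - sin²γ) = -0.8717 (negative in QII)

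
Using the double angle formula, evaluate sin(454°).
sin(454°) = 2 sin 227° cos 227° = 0.9976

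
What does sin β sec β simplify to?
sin β sec β = tan β (using Reciprocal + quotient)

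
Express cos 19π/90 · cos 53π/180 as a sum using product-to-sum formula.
cos 19π/90 cos 53π/180 = (1/2)[cos(19π/90-53π/180) + cos(19π/90+53π/180)]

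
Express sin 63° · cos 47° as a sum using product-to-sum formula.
sin 63° cos 47° = (1/2)[sin(63°+47°) + sin(63°-47°)]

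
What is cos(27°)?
cos(27°) = 0.891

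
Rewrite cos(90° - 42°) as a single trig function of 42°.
cos(90° - 42°) = sin(42°)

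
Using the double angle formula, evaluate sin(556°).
sin(556°) = 2 sin 278° cos 278° = -0.2756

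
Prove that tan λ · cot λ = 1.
LHS = (sin λ/cos λ) · (cos λ/sin λ) = 1 = RHS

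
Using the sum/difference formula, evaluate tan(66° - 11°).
tan(66° - 11°) = (tan 66° - tan 11°)/(1 + tan 66° tan 11°) = 1.428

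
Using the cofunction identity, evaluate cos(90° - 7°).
cos(90° - 7°) = sin(7°) = 0.1219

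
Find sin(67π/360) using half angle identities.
sin(67π/360) = √((1 - cos 67π/180)/2) = 0.5519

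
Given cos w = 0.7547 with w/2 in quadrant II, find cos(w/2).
cos(w/2) = ±√((1 + cos w)/2); negative since w/2 ∈ QII, so cos(w/2) = -0.9367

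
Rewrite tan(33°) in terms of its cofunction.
tan(33°) = cot(90° - 33°) = cot(57°)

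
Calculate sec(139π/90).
sec(139π/90) = 7.185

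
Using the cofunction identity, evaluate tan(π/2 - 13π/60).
tan(π/2 - 13π/60) = cot(13π/60) = 1.235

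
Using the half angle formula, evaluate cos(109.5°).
cos(109.5°) = -√((1 + cos 219°)/2) = -0.3338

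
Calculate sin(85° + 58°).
sin(85° + 58°) = sin 85° cos 58° + cos 85° sin 58° = 0.6018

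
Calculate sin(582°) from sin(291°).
sin(582°) = 2 sin 291° cos 291° = -0.6691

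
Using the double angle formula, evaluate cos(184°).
cos(184°) = 1 - 2sin²92° = -0.9976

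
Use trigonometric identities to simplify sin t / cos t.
sin t / cos t = tan t (using Quotient identity)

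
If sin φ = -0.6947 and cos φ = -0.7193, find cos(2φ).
cos(2φ) = cos²φ - sin²φ = 0.03478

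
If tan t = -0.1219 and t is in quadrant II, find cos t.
cos t = -0.9927 (using tan²t + 1 = sec²t)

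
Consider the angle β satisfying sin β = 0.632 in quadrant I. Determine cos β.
cos β = √(1 - sin²β) = 0.775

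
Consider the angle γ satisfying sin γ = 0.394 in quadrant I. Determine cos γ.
cos γ = √(1 - sin²γ) = 0.9191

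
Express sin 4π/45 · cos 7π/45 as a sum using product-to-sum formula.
sin 4π/45 cos 7π/45 = (1/2)[sin(4π/45+7π/45) + sin(4π/45-7π/45)]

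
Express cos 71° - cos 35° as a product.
cos 71° - cos 35° = -2 sin(53°) sin(18°)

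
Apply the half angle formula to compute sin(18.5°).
sin(18.5°) = √((1 - cos 37°)/2) = 0.3173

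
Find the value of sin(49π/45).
sin(49π/45) = -0.2756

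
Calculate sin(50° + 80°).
sin(50° + 80°) = sin 50° cos 80° + cos 50° sin 80° = 0.766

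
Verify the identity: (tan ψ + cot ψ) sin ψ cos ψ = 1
LHS = (sin ψ/cos ψ + cos ψ/sin ψ) sin ψ cos ψ = ((sin²ψ + cos²ψ)/(sin ψ cos ψ)) · sin ψ cos ψ = sin²ψ + cos²ψ = 1 = RHS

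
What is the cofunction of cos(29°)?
cos(29°) = sin(90° - 29°) = sin(61°)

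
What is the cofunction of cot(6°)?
cot(6°) = tan(90° - 6°) = tan(84°)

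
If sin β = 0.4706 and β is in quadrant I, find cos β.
cos β = 0.8823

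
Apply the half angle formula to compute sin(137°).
sin(137°) = √((1 - cos 274°)/2) = 0.682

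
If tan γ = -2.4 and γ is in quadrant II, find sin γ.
sin γ = 0.9231 (using tan²γ + 1 = sec²γ)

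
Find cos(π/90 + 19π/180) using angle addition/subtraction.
cos(π/90 + 19π/180) = cos π/90 cos 19π/180 - sin π/90 sin 19π/180 = 0.9336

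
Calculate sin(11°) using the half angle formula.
sin(11°) = √((1 - cos 22°)/2) = 0.1908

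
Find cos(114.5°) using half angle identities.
cos(114.5°) = -√((1 + cos 229°)/2) = -0.4147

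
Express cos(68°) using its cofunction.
cos(68°) = sin(90° - 68°) = sin(22°)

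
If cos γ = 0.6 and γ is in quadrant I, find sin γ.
sin γ = 0.8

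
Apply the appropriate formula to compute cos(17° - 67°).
cos(17° - 67°) = cos 17° cos 67° + sin 17° sin 67° = 0.6428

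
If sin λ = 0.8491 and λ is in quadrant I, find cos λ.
cos λ = 0.5282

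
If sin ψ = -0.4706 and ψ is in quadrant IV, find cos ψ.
cos ψ = 0.8823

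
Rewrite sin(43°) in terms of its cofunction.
sin(43°) = cos(90° - 43°) = cos(47°)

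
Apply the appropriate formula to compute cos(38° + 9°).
cos(38° + 9°) = cos 38° cos 9° - sin 38° sin 9° = 0.682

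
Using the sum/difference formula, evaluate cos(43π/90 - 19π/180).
cos(43π/90 - 19π/180) = cos 43π/90 cos 19π/180 + sin 43π/90 sin 19π/180 = 0.3907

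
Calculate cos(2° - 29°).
cos(2° - 29°) = cos 2° cos 29° + sin 2° sin 29° = 0.891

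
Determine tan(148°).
tan(148°) = -0.6249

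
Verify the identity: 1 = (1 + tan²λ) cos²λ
RHS = sec²λ · cos²λ = (1/cos²λ) · cos²λ = 1 = LHS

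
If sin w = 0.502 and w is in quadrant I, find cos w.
cos w = 0.8649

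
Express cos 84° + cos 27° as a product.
cos 84° + cos 27° = 2 cos(55.5°) cos(28.5°)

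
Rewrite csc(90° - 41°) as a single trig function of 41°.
csc(90° - 41°) = sec(41°)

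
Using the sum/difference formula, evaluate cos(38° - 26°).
cos(38° - 26°) = cos 38° cos 26° + sin 38° sin 26° = 0.9781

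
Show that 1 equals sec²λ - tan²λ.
RHS = 1/cos²λ - sin²λ/cos²λ = (1 - sin²λ)/cos²λ = cos²λ/cos²λ = 1 = LHS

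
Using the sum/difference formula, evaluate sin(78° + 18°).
sin(78° + 18°) = sin 78° cos 18° + cos 78° sin 18° = 0.9945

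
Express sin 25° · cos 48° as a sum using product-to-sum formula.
sin 25° cos 48° = (1/2)[sin(25°+48°) + sin(25°-48°)]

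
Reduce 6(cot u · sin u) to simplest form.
6(cot u · sin u) = 6(cos u) (using Quotient identity)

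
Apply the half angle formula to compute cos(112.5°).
cos(112.5°) = -√((1 + cos 225°)/2) = -0.3827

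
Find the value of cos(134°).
cos(134°) = -0.6947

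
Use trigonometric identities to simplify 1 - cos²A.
1 - cos²A = sin²A (using Pythagorean identity)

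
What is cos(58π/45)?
cos(58π/45) = -0.6157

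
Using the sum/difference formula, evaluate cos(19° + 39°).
cos(19° + 39°) = cos 19° cos 39° - sin 19° sin 39° = 0.5299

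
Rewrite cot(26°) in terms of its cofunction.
cot(26°) = tan(90° - 26°) = tan(64°)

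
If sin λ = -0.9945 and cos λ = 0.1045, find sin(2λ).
sin(2λ) = 2 sin λ cos λ = -0.2079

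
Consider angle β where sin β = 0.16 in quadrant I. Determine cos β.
cos β = √(1 - sin²β) = 0.9871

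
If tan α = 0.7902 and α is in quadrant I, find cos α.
cos α = 0.7846 (using tan²α + 1 = sec²α)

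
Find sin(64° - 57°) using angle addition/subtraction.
sin(64° - 57°) = sin 64° cos 57° - cos 64° sin 57° = 0.1219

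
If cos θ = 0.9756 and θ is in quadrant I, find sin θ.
sin θ = 0.2196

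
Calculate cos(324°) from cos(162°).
cos(324°) = cos²162° - sin²162° = 0.809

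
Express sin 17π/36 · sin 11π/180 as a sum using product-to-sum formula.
sin 17π/36 sin 11π/180 = (1/2)[cos(17π/36-11π/180) - cos(17π/36+11π/180)]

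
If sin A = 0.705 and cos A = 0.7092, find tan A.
tan A = sin A / cos A = 0.9941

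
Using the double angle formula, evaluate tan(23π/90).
tan(23π/90) = 2 tan 23π/180 / (1 - tan²23π/180) = 1.036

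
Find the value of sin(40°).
sin(40°) = 0.6428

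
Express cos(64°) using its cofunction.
cos(64°) = sin(90° - 64°) = sin(26°)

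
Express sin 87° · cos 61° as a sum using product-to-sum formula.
sin 87° cos 61° = (1/2)[sin(87°+61°) + sin(87°-61°)]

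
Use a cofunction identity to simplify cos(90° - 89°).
cos(90° - 89°) = sin(89°)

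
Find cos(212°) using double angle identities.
cos(212°) = cos²106° - sin²106° = -0.848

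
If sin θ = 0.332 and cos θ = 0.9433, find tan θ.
tan θ = sin θ / cos θ = 0.352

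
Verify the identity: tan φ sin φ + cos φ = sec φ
LHS = sin²φ/cos φ + cos φ = (sin²φ + cos²φ)/cos φ = 1/cos φ = sec φ = RHS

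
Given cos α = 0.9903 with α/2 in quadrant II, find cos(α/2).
cos(α/2) = ±√((1 + cos α)/2); negative since α/2 ∈ QII, so cos(α/2) = -0.9976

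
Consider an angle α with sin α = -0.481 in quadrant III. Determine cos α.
cos α = ±√(1 - sin²α) = -0.8767 (negative in QIII)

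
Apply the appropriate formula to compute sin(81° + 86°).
sin(81° + 86°) = sin 81° cos 86° + cos 81° sin 86° = 0.225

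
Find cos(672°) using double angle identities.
cos(672°) = cos²336° - sin²336° = 0.6691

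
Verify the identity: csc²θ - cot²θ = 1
LHS = 1/sin²θ - cos²θ/sin²θ = (1 - cos²θ)/sin²θ = sin²θ/sin²θ = 1 = RHS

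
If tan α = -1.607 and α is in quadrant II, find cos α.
cos α = -0.5283 (using tan²α + 1 = sec²α)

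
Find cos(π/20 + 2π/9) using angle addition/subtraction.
cos(π/20 + 2π/9) = cos π/20 cos 2π/9 - sin π/20 sin 2π/9 = 0.6561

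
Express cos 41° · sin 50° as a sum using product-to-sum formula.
cos 41° sin 50° = (1/2)[sin(41°+50°) - sin(41°-50°)]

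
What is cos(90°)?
cos(90°) = 0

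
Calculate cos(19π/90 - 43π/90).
cos(19π/90 - 43π/90) = cos 19π/90 cos 43π/90 + sin 19π/90 sin 43π/90 = 0.6691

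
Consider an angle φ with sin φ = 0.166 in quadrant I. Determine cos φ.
cos φ = √(1 - sin²φ) = 0.9861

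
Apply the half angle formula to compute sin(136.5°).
sin(136.5°) = √((1 - cos 273°)/2) = 0.6884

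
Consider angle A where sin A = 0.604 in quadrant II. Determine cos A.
cos A = ±√(1 - sin²A) = -0.797 (negative in QII)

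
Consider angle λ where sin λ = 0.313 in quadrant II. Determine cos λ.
cos λ = ±√(1 - sin²λ) = -0.9498 (negative in QII)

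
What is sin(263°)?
sin(263°) = -0.9925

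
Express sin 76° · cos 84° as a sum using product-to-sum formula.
sin 76° cos 84° = (1/2)[sin(76°+84°) + sin(76°-84°)]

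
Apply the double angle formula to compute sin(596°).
sin(596°) = 2 sin 298° cos 298° = -0.829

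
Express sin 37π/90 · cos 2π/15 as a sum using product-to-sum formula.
sin 37π/90 cos 2π/15 = (1/2)[sin(37π/90+2π/15) + sin(37π/90-2π/15)]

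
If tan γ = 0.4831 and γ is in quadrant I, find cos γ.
cos γ = 0.9004 (using tan²γ + 1 = sec²γ)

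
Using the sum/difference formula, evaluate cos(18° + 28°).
cos(18° + 28°) = cos 18° cos 28° - sin 18° sin 28° = 0.6947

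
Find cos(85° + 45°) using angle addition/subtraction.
cos(85° + 45°) = cos 85° cos 45° - sin 85° sin 45° = -0.6428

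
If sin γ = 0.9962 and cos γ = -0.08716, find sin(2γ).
sin(2γ) = 2 sin γ cos γ = -0.1737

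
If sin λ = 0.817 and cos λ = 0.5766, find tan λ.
tan λ = sin λ / cos λ = 1.417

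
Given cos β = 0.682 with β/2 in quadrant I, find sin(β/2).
sin(β/2) = ±√((1 - cos β)/2); positive since β/2 ∈ QI, so sin(β/2) = 0.3987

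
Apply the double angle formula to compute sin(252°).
sin(252°) = 2 sin 126° cos 126° = -0.9511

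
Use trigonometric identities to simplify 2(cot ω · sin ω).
2(cot ω · sin ω) = 2(cos ω) (using Quotient identity)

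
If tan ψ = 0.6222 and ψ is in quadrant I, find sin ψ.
sin ψ = 0.5283 (using tan²ψ + 1 = sec²ψ)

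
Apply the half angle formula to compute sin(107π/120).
sin(107π/120) = √((1 - cos 107π/60)/2) = 0.3338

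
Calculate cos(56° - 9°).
cos(56° - 9°) = cos 56° cos 9° + sin 56° sin 9° = 0.682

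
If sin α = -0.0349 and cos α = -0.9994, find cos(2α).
cos(2α) = cos²α - sin²α = 0.9976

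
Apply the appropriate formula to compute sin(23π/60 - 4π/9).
sin(23π/60 - 4π/9) = sin 23π/60 cos 4π/9 - cos 23π/60 sin 4π/9 = -0.1908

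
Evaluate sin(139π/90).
sin(139π/90) = -0.9903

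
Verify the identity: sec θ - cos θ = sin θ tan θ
LHS = 1/cos θ - cos θ = (1 - cos²θ)/cos θ = sin²θ/cos θ = sin θ · (sin θ/cos θ) = sin θ tan θ = RHS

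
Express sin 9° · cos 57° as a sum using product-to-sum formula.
sin 9° cos 57° = (1/2)[sin(9°+57°) + sin(9°-57°)]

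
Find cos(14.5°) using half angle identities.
cos(14.5°) = √((1 + cos 29°)/2) = 0.9681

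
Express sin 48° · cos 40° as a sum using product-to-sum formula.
sin 48° cos 40° = (1/2)[sin(48°+40°) + sin(48°-40°)]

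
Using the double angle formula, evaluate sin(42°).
sin(42°) = 2 sin 21° cos 21° = 0.6691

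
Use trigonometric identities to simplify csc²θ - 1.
csc²θ - 1 = cot²θ (using Pythagorean identity)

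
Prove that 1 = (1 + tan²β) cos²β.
RHS = sec²β · cos²β = (1/cos²β) · cos²β = 1 = LHS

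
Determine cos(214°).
cos(214°) = -0.829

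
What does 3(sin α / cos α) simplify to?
3(sin α / cos α) = 3(tan α) (using Quotient identity)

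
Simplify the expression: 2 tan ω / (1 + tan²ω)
2 tan ω / (1 + tan²ω) = sin(2ω) (using Double angle)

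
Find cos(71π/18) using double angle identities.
cos(71π/18) = cos²71π/36 - sin²71π/36 = 0.9848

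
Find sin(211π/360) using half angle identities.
sin(211π/360) = √((1 - cos 211π/180)/2) = 0.9636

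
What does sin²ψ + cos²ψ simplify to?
sin²ψ + cos²ψ = 1 (using Pythagorean identity)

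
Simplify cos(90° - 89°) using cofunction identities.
cos(90° - 89°) = sin(89°)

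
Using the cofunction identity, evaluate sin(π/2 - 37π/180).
sin(π/2 - 37π/180) = cos(37π/180) = 0.7986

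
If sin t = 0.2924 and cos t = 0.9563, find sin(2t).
sin(2t) = 2 sin t cos t = 0.5592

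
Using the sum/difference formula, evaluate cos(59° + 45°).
cos(59° + 45°) = cos 59° cos 45° - sin 59° sin 45° = -0.2419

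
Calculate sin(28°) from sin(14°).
sin(28°) = 2 sin 14° cos 14° = 0.4695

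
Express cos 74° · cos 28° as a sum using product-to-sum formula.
cos 74° cos 28° = (1/2)[cos(74°-28°) + cos(74°+28°)]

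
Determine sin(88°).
sin(88°) = 0.9994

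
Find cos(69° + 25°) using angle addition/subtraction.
cos(69° + 25°) = cos 69° cos 25° - sin 69° sin 25° = -0.06976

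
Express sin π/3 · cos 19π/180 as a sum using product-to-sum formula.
sin π/3 cos 19π/180 = (1/2)[sin(π/3+19π/180) + sin(π/3-19π/180)]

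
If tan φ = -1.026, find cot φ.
cot φ = 1/tan φ = -0.9747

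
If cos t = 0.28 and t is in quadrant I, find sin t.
sin t = 0.96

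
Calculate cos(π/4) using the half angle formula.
cos(π/4) = √((1 + cos π/2)/2) = √2/2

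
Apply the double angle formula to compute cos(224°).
cos(224°) = cos²112° - sin²112° = -0.7193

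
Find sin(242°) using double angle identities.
sin(242°) = 2 sin 121° cos 121° = -0.8829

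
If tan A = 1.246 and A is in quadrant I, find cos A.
cos A = 0.6259 (using tan²A + 1 = sec²A)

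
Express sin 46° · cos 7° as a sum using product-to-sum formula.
sin 46° cos 7° = (1/2)[sin(46°+7°) + sin(46°-7°)]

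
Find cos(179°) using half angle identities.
cos(179°) = -√((1 + cos 358°)/2) = -0.9998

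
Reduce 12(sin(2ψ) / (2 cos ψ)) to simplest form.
12(sin(2ψ) / (2 cos ψ)) = 12(sin ψ) (using Double angle)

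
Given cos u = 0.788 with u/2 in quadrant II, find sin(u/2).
sin(u/2) = ±√((1 - cos u)/2); positive since u/2 ∈ QII, so sin(u/2) = 0.3256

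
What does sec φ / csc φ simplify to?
sec φ / csc φ = tan φ (using Reciprocal identities)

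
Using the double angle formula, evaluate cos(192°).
cos(192°) = cos²96° - sin²96° = -0.9781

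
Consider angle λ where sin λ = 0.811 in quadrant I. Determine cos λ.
cos λ = √(1 - sin²λ) = 0.585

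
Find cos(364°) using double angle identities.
cos(364°) = cos²182° - sin²182° = 0.9976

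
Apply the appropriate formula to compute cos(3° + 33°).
cos(3° + 33°) = cos 3° cos 33° - sin 3° sin 33° = 0.809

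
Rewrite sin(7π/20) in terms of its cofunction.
sin(7π/20) = cos(π/2 - 7π/20) = cos(3π/20)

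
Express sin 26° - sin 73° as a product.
sin 26° - sin 73° = 2 cos(49.5°) sin(-23.5°)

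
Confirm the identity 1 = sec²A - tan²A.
RHS = 1/cos²A - sin²A/cos²A = (1 - sin²A)/cos²A = cos²A/cos²A = 1 = LHS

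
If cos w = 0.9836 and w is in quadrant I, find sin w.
sin w = 0.1804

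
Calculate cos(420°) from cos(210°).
cos(420°) = cos²210° - sin²210° = 1/2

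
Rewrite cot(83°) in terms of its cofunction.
cot(83°) = tan(90° - 83°) = tan(7°)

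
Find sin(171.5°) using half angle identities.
sin(171.5°) = √((1 - cos 343°)/2) = 0.1478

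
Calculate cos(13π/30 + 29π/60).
cos(13π/30 + 29π/60) = cos 13π/30 cos 29π/60 - sin 13π/30 sin 29π/60 = -(√6+√2)/4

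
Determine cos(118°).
cos(118°) = -0.4695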